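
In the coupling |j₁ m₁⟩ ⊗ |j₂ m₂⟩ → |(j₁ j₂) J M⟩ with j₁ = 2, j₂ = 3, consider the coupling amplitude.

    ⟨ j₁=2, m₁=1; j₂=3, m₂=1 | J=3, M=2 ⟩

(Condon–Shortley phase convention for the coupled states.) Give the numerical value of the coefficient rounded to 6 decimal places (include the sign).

√[7·2!2!4!/9! · 3!1!4!2!5!1!] = √(64)
  +(−1)^0/∏(0,2,1,4,1,0)! = 1/48  (running 1/48)
  +(−1)^1/∏(1,1,0,3,2,1)! = -1/12  (running -1/16)
⟨..|..⟩ = √(64)·(-1/16) = -0.500000

−√(1/4) = -0.500000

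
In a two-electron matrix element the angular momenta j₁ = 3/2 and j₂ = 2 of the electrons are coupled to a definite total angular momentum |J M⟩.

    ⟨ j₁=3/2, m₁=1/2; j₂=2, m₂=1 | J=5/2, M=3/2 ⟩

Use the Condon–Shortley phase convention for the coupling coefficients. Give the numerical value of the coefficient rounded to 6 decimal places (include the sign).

triangle: 1!×2!×3!/7! = 12/5040
(j±m)!: 2!×1!×3!×1!×4!×1! = 288
prefactor² = (2J+1)×Δ×N² = 144/35
  k=0: +1/(0!×1!×1!×3!×1!×0!) = 1/6
  k=1: −1/(1!×0!×0!×2!×2!×1!) = -1/4
Σ = -1/12  ⇒  CG² = 144/35×(-1/12)² = 1/35
CG = −√(1/35) = -0.169031

-0.169031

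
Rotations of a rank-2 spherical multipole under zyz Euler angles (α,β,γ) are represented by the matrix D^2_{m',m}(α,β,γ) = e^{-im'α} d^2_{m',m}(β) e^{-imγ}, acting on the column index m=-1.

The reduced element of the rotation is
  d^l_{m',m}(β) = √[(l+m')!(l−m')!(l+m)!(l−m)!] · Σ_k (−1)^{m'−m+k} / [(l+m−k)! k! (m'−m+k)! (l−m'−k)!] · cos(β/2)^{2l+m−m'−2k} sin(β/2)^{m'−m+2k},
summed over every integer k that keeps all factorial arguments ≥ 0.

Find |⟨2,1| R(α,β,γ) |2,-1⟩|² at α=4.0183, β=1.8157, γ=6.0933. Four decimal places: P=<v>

D^2_{1,-1}(4.0183,1.8157,6.0933) = e^{-i·1·4.0183}·d^2_{1,-1}(1.8157)·e^{-i·-1·6.0933}. Compute d first:
c=cos(1.815700/2)=0.615442, s=sin(1.815700/2)=0.788182; N=√[6·1·1·6]=6.000000
k: max(0,(-1)−(1))=0 … min(2+(-1),2−(1))=1
  k=0: (−1)^2·6.0000/(2)·0.6154^2·0.7882^2 = +0.705909
  k=1: (−1)^3·6.0000/(6)·0.6154^0·0.7882^4 = -0.385928
d^2_{1,-1}(1.8157) = +0.705909 -0.385928 = +0.319980
|D^2_{1,-1}|² = |d^2_{1,-1}(β)|² = (+0.319980)² = 0.102387 (the z-rotation phases have unit modulus)

P=0.1024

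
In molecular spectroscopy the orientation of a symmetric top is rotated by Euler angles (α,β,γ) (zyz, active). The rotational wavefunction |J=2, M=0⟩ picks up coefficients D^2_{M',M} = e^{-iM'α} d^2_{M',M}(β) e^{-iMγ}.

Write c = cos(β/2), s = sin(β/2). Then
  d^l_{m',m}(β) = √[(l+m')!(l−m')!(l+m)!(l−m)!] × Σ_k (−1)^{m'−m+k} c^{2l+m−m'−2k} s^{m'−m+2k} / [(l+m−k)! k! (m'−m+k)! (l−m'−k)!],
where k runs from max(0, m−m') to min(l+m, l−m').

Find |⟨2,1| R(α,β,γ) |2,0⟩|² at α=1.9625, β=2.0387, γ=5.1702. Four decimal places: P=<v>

P=0.2431

D^2_{1,0}(1.9625,2.0387,5.1702) = e^{-i·1·1.9625}·d^2_{1,0}(2.0387)·e^{-i·0·5.1702}. Compute d first:
c=cos(2.038700/2)=0.523920, s=sin(2.038700/2)=0.851768; N=√[6·1·2·2]=4.898979
Admissible k: 0..1 (factorial args all ≥0)
  k=0: (−1)^1·4.8990/(2)·0.5239^3·0.8518^1 = -0.300048
  k=1: (−1)^2·4.8990/(2)·0.5239^1·0.8518^3 = +0.793056
d^2_{1,0}(2.0387) = -0.300048 +0.793056 = +0.493008
|D^2_{1,0}|² = |d^2_{1,0}(β)|² = (+0.493008)² = 0.243057 (the z-rotation phases have unit modulus)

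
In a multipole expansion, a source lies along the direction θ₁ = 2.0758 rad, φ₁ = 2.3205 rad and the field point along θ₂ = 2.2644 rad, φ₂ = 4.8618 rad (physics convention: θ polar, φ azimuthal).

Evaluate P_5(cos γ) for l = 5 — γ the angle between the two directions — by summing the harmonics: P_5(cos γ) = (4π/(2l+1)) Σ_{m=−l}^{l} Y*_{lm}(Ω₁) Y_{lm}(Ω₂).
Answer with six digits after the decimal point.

-0.338085

Addition theorem: P_5(cos γ) = (4π/11) Σ_m Y*_{lm}(Ω₁) Y_{lm}(Ω₂), m = −5…5:
  m=-5: (0.13591 - 0.19573j) × (0.08478 + 0.09155j) = 0.02944 - 0.00415j  (running Σ = 0.02944 - 0.00415j)
  m=-4: (0.41234 - 0.05928j) × (-0.27119 + 0.18459j) = -0.10088 + 0.09219j  (running Σ = -0.07144 + 0.08804j)
  m=-3: (0.19982 + 0.16103j) × (-0.18258 - 0.37967j) = 0.02466 - 0.10527j  (running Σ = -0.04678 - 0.01723j)
  m=-2: (-0.01334 - 0.18654j) × (0.13847 - 0.04265j) = -0.00980 - 0.02526j  (running Σ = -0.05658 - 0.04249j)
  m=-1: (0.21515 - 0.23109j) × (-0.04450 - 0.29565j) = -0.07790 - 0.05332j  (running Σ = -0.13448 - 0.09581j)
  m=0: (-0.11694 + 0.00000j) × (0.23074 + 0.00000j) = -0.02698 + 0.00000j  (running Σ = -0.16146 - 0.09581j)
  m=1: (-0.21515 - 0.23109j) × (0.04450 - 0.29565j) = -0.07790 + 0.05332j  (running Σ = -0.23936 - 0.04249j)
  m=2: (-0.01334 + 0.18654j) × (0.13847 + 0.04265j) = -0.00980 + 0.02526j  (running Σ = -0.24916 - 0.01723j)
  m=3: (-0.19982 + 0.16103j) × (0.18258 - 0.37967j) = 0.02466 + 0.10527j  (running Σ = -0.22451 + 0.08804j)
  m=4: (0.41234 + 0.05928j) × (-0.27119 - 0.18459j) = -0.10088 - 0.09219j  (running Σ = -0.32538 - 0.00415j)
  m=5: (-0.13591 - 0.19573j) × (-0.08478 + 0.09155j) = 0.02944 + 0.00415j  (running Σ = -0.29594 - 0.00000j)
Total Σ_m = -0.29594 - 0.00000j. Multiply by 1.142397: -0.33808 - 0.00000j. P_5(cos γ) = -0.338085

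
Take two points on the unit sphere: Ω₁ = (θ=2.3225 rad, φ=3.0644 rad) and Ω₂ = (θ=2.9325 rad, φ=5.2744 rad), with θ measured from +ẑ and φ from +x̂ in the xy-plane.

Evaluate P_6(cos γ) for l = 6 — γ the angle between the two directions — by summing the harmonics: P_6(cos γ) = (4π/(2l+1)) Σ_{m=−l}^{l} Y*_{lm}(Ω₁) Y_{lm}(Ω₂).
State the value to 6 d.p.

0.221817

Addition theorem: P_6(cos γ) = (4π/13) Σ_m Y*_{lm}(Ω₁) Y_{lm}(Ω₂), m = −6…6:
  m=-6: Y*=0.06569 - 0.03280j  Y=0.00004 - 0.00001j  product 0.00000 - 0.00000j
  m=-5: Y*=0.22027 - 0.08951j  Y=-0.00021 + 0.00060j  product 0.00001 + 0.00015j
  m=-4: Y*=0.39978 - 0.12752j  Y=-0.00395 - 0.00492j  product -0.00221 - 0.00146j
  m=-3: Y*=0.35946 - 0.08476j  Y=0.04261 - 0.00493j  product 0.01490 - 0.00538j
  m=-2: Y*=-0.03738 + 0.00582j  Y=-0.08484 + 0.17709j  product 0.00214 - 0.00711j
  m=-1: Y*=-0.37162 + 0.02874j  Y=-0.29021 - 0.46082j  product 0.12109 + 0.16291j
  m=+0: Y*=-0.07061 + 0.00000j  Y=0.60040 + 0.00000j  product -0.04239 + 0.00000j
  m=+1: Y*=0.37162 + 0.02874j  Y=0.29021 - 0.46082j  product 0.12109 - 0.16291j
  m=+2: Y*=-0.03738 - 0.00582j  Y=-0.08484 - 0.17709j  product 0.00214 + 0.00711j
  m=+3: Y*=-0.35946 - 0.08476j  Y=-0.04261 - 0.00493j  product 0.01490 + 0.00538j
  m=+4: Y*=0.39978 + 0.12752j  Y=-0.00395 + 0.00492j  product -0.00221 + 0.00146j
  m=+5: Y*=-0.22027 - 0.08951j  Y=0.00021 + 0.00060j  product 0.00001 - 0.00015j
  m=+6: Y*=0.06569 + 0.03280j  Y=0.00004 + 0.00001j  product 0.00000 + 0.00000j
Σ over m = 0.22947 + 0.00000j; ×(4π/13) → 0.22182 + 0.00000j. Real part: 0.221817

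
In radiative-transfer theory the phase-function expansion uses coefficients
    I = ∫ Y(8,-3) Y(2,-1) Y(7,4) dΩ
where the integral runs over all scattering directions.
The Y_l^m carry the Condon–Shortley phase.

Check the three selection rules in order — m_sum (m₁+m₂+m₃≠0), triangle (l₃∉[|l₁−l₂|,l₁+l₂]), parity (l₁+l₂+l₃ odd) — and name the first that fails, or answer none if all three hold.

Σmᵢ = 0  ✓
l₃∈[|l₁−l₂|,l₁+l₂]=[6,10], have l₃=7  ✓
Σlᵢ = 17 ⇒ odd  ✗

parity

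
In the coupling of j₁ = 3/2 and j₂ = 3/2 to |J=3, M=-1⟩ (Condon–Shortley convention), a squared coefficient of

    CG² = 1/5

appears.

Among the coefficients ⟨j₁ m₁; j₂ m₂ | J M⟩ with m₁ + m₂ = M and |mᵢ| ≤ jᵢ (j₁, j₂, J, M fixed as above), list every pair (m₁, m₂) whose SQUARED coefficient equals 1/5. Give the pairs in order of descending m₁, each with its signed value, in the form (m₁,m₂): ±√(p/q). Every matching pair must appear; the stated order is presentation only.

Admissible pairs with m₁+m₂ = M = -1: (-3/2,1/2), (-1/2,-1/2), (1/2,-3/2)
  (m₁,m₂)=(1/2,-3/2): CG² = 1/5, CG = +√(1/5)   ← matches the target
  (m₁,m₂)=(-1/2,-1/2): CG² = 3/5, CG = +√(3/5)
  (m₁,m₂)=(-3/2,1/2): CG² = 1/5, CG = +√(1/5)   ← matches the target
Pairs with CG² = 1/5: (1/2,-3/2): +√(1/5); (-3/2,1/2): +√(1/5)

(1/2,-3/2): +√(1/5); (-3/2,1/2): +√(1/5)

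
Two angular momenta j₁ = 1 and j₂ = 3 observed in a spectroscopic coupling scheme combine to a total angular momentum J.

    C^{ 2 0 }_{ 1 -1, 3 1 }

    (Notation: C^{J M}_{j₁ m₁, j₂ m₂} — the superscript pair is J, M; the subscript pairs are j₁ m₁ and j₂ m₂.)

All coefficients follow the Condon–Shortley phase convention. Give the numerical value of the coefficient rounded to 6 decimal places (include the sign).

+0.534522  (= +√(2/7))

√[5·2!0!4!/7! · 0!2!4!2!2!2!] = √(128/7)
  +(−1)^2/∏(2,0,0,2,0,2)! = 1/8  (running 1/8)
⟨..|..⟩ = √(128/7)·(1/8) = +0.534522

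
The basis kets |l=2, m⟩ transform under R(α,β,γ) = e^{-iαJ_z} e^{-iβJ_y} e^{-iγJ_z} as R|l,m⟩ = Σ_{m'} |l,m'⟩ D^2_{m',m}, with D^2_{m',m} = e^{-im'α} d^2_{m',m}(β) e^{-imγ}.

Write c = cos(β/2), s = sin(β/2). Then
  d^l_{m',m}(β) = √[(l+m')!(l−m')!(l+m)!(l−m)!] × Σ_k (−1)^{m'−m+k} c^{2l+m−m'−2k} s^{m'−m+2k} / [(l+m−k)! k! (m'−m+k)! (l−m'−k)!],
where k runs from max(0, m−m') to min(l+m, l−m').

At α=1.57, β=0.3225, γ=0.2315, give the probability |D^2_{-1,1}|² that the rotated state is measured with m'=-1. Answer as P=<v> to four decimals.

Split into d^2_{-1,1}(β=0.3225) × two z-phases.
With c≡cos(β/2)=0.987027 and s≡sin(β/2)=0.160552, N=[1·6·6·1]^{1/2}=6.000000
k: max(0,(1)−(-1))=2 … min(2+(1),2−(-1))=3
  k=2: (−1)^0·6.0000/(2)·0.9870^2·0.1606^2 = +0.075338
  k=3: (−1)^1·6.0000/(6)·0.9870^0·0.1606^4 = -0.000664
d^2_{-1,1}(0.3225) = +0.075338 -0.000664 = +0.074673
|D^2_{-1,1}|² = |d^2_{-1,1}(β)|² = (+0.074673)² = 0.005576 (the z-rotation phases have unit modulus)

P=0.0056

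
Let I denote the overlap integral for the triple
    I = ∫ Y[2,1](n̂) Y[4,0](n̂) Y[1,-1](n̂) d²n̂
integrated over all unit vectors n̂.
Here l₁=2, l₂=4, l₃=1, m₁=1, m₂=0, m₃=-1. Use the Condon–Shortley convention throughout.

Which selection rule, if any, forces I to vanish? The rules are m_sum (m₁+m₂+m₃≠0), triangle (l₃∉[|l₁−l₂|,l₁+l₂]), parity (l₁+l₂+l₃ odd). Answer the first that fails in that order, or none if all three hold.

Σmᵢ = 0  ✓
l₃∈[|l₁−l₂|,l₁+l₂]=[2,6] required, l₃=1 fails  ✗
Σlᵢ = 7 ⇒ odd

triangle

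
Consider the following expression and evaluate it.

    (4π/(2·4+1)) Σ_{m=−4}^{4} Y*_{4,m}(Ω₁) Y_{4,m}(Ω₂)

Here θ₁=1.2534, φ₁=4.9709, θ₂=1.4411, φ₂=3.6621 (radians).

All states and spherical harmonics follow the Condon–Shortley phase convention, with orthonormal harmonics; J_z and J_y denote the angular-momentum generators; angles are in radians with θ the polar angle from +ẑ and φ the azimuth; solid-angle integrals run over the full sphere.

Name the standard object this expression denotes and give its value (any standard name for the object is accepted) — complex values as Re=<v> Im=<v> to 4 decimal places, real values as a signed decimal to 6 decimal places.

Legendre polynomial (addition theorem), +0.100362

This sum is the spherical-harmonic addition theorem: it equals the Legendre polynomial P_l(cos γ) of the angle γ between the two directions.
Expand P_4 via completeness: Σ_{m} conj(Y_{4,m}) at Ω₁ times Y_{4,m} at Ω₂ —
  m=-4: (0.184353, 0.309824) × (-0.209328, -0.373148) = (0.077020, -0.133646)  (running Σ = (0.077020, -0.133646))
  m=-3: (-0.234517, 0.239191) × (-0.001464, 0.157831) = (-0.037408, -0.037364)  (running Σ = (0.039612, -0.171010))
  m=-2: (0.083515, 0.047488) × (-0.146759, 0.250603) = (-0.024157, 0.013960)  (running Σ = (0.015455, -0.157050))
  m=-1: (-0.083129, 0.314373) × (0.151748, -0.086987) = (0.014732, 0.054937)  (running Σ = (0.030186, -0.102114))
  m=0: (0.043369, -0.000000) × (0.265308, 0.000000) = (0.011506, 0.000000)  (running Σ = (0.041693, -0.102114))
  m=1: (0.083129, 0.314373) × (-0.151748, -0.086987) = (0.014732, -0.054937)  (running Σ = (0.056424, -0.157050))
  m=2: (0.083515, -0.047488) × (-0.146759, -0.250603) = (-0.024157, -0.013960)  (running Σ = (0.032267, -0.171010))
  m=3: (0.234517, 0.239191) × (0.001464, 0.157831) = (-0.037408, 0.037364)  (running Σ = (-0.005141, -0.133646))
  m=4: (0.184353, -0.309824) × (-0.209328, 0.373148) = (0.077020, 0.133646)  (running Σ = (0.071879, 0.000000))
Total Σ_m = (0.071879, 0.000000). Multiply by 1.396263: (0.100362, 0.000000). P_4(cos γ) = 0.100362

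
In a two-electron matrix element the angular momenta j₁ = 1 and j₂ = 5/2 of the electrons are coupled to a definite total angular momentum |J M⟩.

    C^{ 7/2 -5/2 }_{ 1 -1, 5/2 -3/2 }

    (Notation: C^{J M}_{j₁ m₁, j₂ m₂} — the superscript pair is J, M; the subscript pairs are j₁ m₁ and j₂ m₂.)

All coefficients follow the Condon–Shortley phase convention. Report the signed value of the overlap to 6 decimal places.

triangle: 0!*2!*5!/8! = 240/40320
(j±m)!: 0!*2!*1!*4!*1!*6! = 34560
prefactor² = (2J+1)*Δ*N² = 11520/7
  k=0: +1/(0!*0!*2!*1!*0!*4!) = 1/48
Σ = 1/48  ⇒  CG² = 11520/7*(1/48)² = 5/7
CG = +√(5/7) = +0.845154

+√(5/7) = +0.845154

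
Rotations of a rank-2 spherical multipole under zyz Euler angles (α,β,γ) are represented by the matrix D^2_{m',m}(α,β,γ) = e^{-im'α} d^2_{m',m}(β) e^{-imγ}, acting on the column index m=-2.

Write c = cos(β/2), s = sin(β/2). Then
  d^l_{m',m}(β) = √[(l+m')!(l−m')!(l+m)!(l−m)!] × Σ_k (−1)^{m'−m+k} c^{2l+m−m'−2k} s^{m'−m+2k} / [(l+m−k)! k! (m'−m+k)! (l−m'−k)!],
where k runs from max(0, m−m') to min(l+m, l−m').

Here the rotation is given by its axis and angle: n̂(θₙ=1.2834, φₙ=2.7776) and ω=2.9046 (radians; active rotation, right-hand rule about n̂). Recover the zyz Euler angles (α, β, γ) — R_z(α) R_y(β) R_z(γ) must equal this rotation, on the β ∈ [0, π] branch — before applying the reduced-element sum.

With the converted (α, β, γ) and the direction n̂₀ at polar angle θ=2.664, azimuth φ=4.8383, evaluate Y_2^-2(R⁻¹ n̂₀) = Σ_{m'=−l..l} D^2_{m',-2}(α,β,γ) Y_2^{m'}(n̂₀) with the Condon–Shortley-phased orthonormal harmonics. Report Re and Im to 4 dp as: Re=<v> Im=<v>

Re=0.2060 Im=-0.1951

Axis–angle → zyz. n̂ = (sinθₙcosφₙ, sinθₙsinφₙ, cosθₙ) = (-0.896155, +0.341407, +0.283456), ω = 2.9046.
R = I cosω + sinω [n̂]ₓ + (1−cosω) n̂n̂ᵀ gives
  R = [+0.611692, -0.669905, -0.420786; -0.536805, -0.742190, +0.401242; -0.581097, -0.019557, -0.813599]
β = atan2(√(R₁₃²+R₂₃²), R₃₃) = 2.521112; α = atan2(R₂₃, R₁₃) mod 2π = 2.379965; γ = atan2(R₃₂, −R₃₁) mod 2π = 6.249543
Need the full column D^2_{m',-2} for m'=−2..2 at α=2.3800, β=2.5211, γ=6.2495.
cos(β/2)=0.305287, sin(β/2)=0.952260
d^2_{-2,-2}: single k=0 term ⇒ +0.008686;  D = -0.000171-0.008685i
d^2_{-1,-2}: single k=0 term ⇒ -0.054189;  D = +0.036614-0.039948i
d^2_{0,-2}: single k=0 term ⇒ +0.207016;  D = +0.206548-0.013919i
d^2_{1,-2}: single k=0 term ⇒ -0.527237;  D = +0.405168+0.337369i
d^2_{2,-2}: single k=0 term ⇒ +0.822286;  D = +0.094212+0.816871i
Y_2^{m'}(θ=2.664,φ=4.8383) and Σ D·Y over m':
  (-0.0002-0.0087i)·(-0.0790+0.0203i)  (+0.0366-0.0399i)·(-0.0396-0.3129i)  (+0.2065-0.0139i)·(+0.4309+0.0000i)  (+0.4052+0.3374i)·(+0.0396-0.3129i)  (+0.0942+0.8169i)·(-0.0790-0.0203i)
Y_2^-2(R⁻¹ n̂) = +0.206001-0.195067i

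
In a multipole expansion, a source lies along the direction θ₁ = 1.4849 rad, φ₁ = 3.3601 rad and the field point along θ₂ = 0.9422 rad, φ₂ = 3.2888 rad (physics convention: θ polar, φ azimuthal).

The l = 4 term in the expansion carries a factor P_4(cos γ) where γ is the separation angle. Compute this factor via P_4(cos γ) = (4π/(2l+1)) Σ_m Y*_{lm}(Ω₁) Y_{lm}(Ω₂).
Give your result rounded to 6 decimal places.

-0.031650

Summing Y*_{l m}(θ₁,φ₁)·Y_{l m}(θ₂,φ₂) over m ∈ [−4, 4]; prefactor 4π/(2·4+1) = 1.396263:
  m=-4: Y*=+0.279827+0.334410i  Y=+0.157520-0.105201i  product +0.079259+0.023238i
  m=-3: Y*=-0.084187-0.064736i  Y=-0.352113+0.166466i  product +0.040420+0.008780i
  m=-2: Y*=-0.285354-0.133300i  Y=+0.297470-0.090201i  product -0.096908-0.013913i
  m=-1: Y*=+0.116392+0.025845i  Y=+0.129028-0.019132i  product +0.015512+0.001108i
  m=+0: Y*=+0.294200-0.000000i  Y=-0.337300+0.000000i  product -0.099234+0.000000i
  m=+1: Y*=-0.116392+0.025845i  Y=-0.129028-0.019132i  product +0.015512-0.001108i
  m=+2: Y*=-0.285354+0.133300i  Y=+0.297470+0.090201i  product -0.096908+0.013913i
  m=+3: Y*=+0.084187-0.064736i  Y=+0.352113+0.166466i  product +0.040420-0.008780i
  m=+4: Y*=+0.279827-0.334410i  Y=+0.157520+0.105201i  product +0.079259-0.023238i
Σ over m = -0.022668-0.000000i; ×(4π/9) → -0.031650-0.000000i. Real part: -0.031650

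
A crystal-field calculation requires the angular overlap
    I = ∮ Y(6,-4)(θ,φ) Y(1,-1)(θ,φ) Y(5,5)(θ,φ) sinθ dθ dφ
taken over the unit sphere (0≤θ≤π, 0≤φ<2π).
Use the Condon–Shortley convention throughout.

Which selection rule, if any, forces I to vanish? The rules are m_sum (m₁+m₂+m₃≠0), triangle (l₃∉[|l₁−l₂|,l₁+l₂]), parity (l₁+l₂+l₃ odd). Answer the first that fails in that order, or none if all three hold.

none

m₁+m₂+m₃ = -4 − 1 + 5 = 0  ✓
triangle: |6−1|=5 ≤ l₃=5 ≤ 6+1=7  ✓
parity: l₁+l₂+l₃ = 12 is even  ✓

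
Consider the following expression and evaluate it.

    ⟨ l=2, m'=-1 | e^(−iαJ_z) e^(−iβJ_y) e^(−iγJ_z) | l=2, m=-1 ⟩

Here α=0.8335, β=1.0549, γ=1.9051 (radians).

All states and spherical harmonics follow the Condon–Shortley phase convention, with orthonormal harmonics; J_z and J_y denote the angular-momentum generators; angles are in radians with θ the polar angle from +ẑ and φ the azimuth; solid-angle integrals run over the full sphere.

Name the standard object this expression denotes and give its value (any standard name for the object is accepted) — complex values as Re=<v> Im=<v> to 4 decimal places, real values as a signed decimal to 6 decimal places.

This is a Wigner D-matrix element — the rotation-matrix element ⟨l m'| R(α,β,γ) |l m⟩ in the angular-momentum basis.
Split into d^2_{-1,-1}(β=1.0549) × two z-phases.
With c≡cos(β/2)=0.864093 and s≡sin(β/2)=0.503332, N=[1·6·1·6]^{1/2}=6.000000
The bounds max(0,m−m')=0 and min(l+m,l−m')=1 give 2 terms
  k=0: (−1)^0·6.0000/(6)·0.8641^4·0.5033^0 = +0.557497
  k=1: (−1)^1·6.0000/(2)·0.8641^2·0.5033^2 = -0.567480
d^2_{-1,-1}(1.0549) = +0.557497 -0.567480 = -0.009983
Phases: e^{-i·(-1)·0.8335}=+0.672289+0.740289i, e^{-i·(-1)·1.9051}=-0.328111+0.944639i ⇒ D=+0.009183-0.003915i

Wigner D-matrix element, Re=0.0092 Im=-0.0039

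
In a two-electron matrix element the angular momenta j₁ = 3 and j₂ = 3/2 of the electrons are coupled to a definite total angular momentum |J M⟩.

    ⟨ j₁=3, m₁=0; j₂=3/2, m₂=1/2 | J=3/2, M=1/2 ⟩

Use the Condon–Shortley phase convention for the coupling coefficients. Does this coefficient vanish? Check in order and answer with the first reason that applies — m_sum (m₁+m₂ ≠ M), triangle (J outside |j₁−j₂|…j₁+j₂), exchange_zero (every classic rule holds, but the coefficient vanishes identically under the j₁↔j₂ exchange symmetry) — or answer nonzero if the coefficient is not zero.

nonzero

m-sum: m₁+m₂ = 0+1/2 = 1/2, M = 1/2  ✓
triangle: |j₁−j₂| = 3/2 ≤ J = 3/2 ≤ j₁+j₂ = 9/2  ✓
exchange: j₁≠j₂ or m₁≠m₂ — the exchange symmetry imposes no constraint here
value check: CG = +√(9/35) = +0.507093 ≠ 0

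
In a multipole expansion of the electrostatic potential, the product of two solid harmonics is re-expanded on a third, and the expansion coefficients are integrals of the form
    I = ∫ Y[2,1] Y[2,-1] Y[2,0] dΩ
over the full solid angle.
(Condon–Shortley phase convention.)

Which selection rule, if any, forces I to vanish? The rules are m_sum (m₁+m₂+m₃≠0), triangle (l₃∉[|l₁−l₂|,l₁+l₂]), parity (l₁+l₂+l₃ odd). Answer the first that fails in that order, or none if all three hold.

Σmᵢ = 0  ✓
l₃∈[|l₁−l₂|,l₁+l₂]=[0,4], have l₃=2  ✓
Σlᵢ = 6 ⇒ even  ✓

none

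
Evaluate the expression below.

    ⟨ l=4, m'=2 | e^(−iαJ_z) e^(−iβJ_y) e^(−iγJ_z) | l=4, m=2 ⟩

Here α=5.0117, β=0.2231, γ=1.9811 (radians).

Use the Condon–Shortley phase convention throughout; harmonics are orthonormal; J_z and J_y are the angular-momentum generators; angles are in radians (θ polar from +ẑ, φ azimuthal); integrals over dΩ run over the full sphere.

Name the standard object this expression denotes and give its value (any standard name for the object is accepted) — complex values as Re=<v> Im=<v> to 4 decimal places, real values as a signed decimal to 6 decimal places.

This is a Wigner D-matrix element — the rotation-matrix element ⟨l m'| R(α,β,γ) |l m⟩ in the angular-momentum basis.
D^4_{2,2}(5.0117,0.2231,1.9811) = e^{-i·2·5.0117}·d^4_{2,2}(0.2231)·e^{-i·2·1.9811}. Compute d first:
c=cos(0.223100/2)=0.993785, s=sin(0.223100/2)=0.111319; N=√[720·2·720·2]=1440.000000
k∈{0,1,2} keeps every argument non-negative
  k=0: (−1)^0·1440.0000/(1440)·0.9938^8·0.1113^0 = +0.951346
  k=1: (−1)^1·1440.0000/(120)·0.9938^6·0.1113^2 = -0.143243
  k=2: (−1)^2·1440.0000/(96)·0.9938^4·0.1113^4 = +0.002247
d^4_{2,2}(0.2231) = +0.951346 -0.143243 +0.002247 = +0.810350
Attach z-rotation phases: D = e^{-i(2)(5.0117)}·(+0.810350)·e^{-i(2)(1.9811)} = +0.122353-0.801060i

Wigner D-matrix element, Re=0.1224 Im=-0.8011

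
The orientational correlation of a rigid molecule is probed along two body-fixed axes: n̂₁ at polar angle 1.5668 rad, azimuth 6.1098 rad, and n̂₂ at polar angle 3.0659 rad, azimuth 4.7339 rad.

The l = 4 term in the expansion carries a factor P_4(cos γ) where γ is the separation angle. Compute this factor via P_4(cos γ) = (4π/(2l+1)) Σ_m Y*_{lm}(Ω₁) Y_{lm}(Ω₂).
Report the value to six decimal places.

Term-by-term m-sum for l=4 (normalisation 4π/9 = 1.396263):
  m=-4: Y*=0.34029 - 0.28289j  Y=0.00001 - 0.00000j  product 0.00000 - 0.00000j
  m=-3: Y*=0.00434 - 0.00249j  Y=0.00003 + 0.00054j  product 0.00000 + 0.00000j
  m=-2: Y*=-0.31457 + 0.11368j  Y=-0.01139 + 0.00049j  product 0.00353 - 0.00145j
  m=-1: Y*=-0.00559 + 0.00098j  Y=-0.00304 - 0.14123j  product 0.00016 + 0.00079j
  m=+0: Y*=0.31731 + 0.00000j  Y=0.82221 + 0.00000j  product 0.26089 + 0.00000j
  m=+1: Y*=0.00559 + 0.00098j  Y=0.00304 - 0.14123j  product 0.00016 - 0.00079j
  m=+2: Y*=-0.31457 - 0.11368j  Y=-0.01139 - 0.00049j  product 0.00353 + 0.00145j
  m=+3: Y*=-0.00434 - 0.00249j  Y=-0.00003 + 0.00054j  product 0.00000 - 0.00000j
  m=+4: Y*=0.34029 + 0.28289j  Y=0.00001 + 0.00000j  product 0.00000 + 0.00000j
Accumulated sum 0.26827 - 0.00000j; after 4π/(2l+1) scaling, 0.37457 - 0.00000j ⇒ P_4 = 0.374574

0.374574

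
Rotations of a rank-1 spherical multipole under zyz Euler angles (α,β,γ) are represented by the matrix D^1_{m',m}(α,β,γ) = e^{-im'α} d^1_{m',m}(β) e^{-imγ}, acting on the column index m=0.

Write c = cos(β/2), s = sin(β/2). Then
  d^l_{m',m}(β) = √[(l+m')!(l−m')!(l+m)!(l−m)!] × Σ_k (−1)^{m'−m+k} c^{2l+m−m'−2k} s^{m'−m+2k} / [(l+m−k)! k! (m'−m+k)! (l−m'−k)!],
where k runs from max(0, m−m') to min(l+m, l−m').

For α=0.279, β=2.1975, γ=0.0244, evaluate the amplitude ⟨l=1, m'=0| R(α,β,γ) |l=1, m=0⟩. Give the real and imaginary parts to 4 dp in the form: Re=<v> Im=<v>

Re=-0.5865 Im=0.0000

Split into d^1_{0,0}(β=2.1975) × two z-phases.
With c≡cos(β/2)=0.454710 and s≡sin(β/2)=0.890640, N=[1·1·1·1]^{1/2}=1.000000
Admissible k: 0..1 (factorial args all ≥0)
  k=0: (−1)^0·1.0000/(1)·0.4547^2·0.8906^0 = +0.206761
  k=1: (−1)^1·1.0000/(1)·0.4547^0·0.8906^2 = -0.793239
d^1_{0,0}(2.1975) = +0.206761 -0.793239 = -0.586478
Phases: e^{-i·(0)·0.2790}=+1.000000+0.000000i, e^{-i·(0)·0.0244}=+1.000000+0.000000i ⇒ D=-0.586478+0.000000i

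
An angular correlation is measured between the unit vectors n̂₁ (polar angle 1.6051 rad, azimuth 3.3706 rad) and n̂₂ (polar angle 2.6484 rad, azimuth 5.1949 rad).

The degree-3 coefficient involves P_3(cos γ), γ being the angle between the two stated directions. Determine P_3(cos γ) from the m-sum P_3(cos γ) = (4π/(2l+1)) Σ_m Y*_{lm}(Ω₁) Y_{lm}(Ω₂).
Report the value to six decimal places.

Term-by-term m-sum for l=3 (normalisation 4π/7 = 1.795196):
  m=-3: (-0.322003, -0.264152) × (-0.043940, -0.005444) = (0.012711, 0.013360)  (running Σ = (0.012711, 0.013360))
  m=-2: (-0.031401, -0.015480) × (0.114890, -0.165871) = (-0.006175, 0.003430)  (running Σ = (0.006535, 0.016790))
  m=-1: (0.312707, 0.072891) × (0.204416, 0.390251) = (0.035477, 0.136935)  (running Σ = (0.042012, 0.153724))
  m=0: (0.038321, -0.000000) × (-0.289019, 0.000000) = (-0.011076, 0.000000)  (running Σ = (0.030936, 0.153724))
  m=1: (-0.312707, 0.072891) × (-0.204416, 0.390251) = (0.035477, -0.136935)  (running Σ = (0.066413, 0.016790))
  m=2: (-0.031401, 0.015480) × (0.114890, 0.165871) = (-0.006175, -0.003430)  (running Σ = (0.060238, 0.013360))
  m=3: (0.322003, -0.264152) × (0.043940, -0.005444) = (0.012711, -0.013360)  (running Σ = (0.072948, 0.000000))
Accumulated sum (0.072948, 0.000000); after 4π/(2l+1) scaling, (0.130957, 0.000000) ⇒ P_3 = 0.130957

0.130957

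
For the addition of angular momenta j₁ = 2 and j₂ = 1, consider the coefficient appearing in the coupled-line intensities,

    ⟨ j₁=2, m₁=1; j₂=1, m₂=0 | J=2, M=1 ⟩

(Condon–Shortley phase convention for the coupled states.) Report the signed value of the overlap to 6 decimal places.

+√(1/6) = +0.408248

j₁+j₂−J=1  J+j₁−j₂=3  J−j₁+j₂=1  j₁+j₂+J+1=6
(j₁±m₁, j₂±m₂, J±M) = (3,1,1,1,3,1)
P² = 3/2
sum k=0..1:
  [0] +1/2 = 1/2
  [1] −1/6 = -1/6
S = 1/3
C² = P²·S² = 1/6 ; C = +0.408248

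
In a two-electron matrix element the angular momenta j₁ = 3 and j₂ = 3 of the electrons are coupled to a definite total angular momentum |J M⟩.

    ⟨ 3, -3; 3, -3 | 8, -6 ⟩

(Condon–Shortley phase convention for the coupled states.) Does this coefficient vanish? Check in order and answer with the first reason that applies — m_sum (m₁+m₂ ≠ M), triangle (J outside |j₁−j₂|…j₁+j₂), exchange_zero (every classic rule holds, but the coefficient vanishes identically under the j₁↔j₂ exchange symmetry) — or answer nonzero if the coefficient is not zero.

triangle

m-sum: m₁+m₂ = -3+(-3) = -6, M = -6  ✓
triangle: need |j₁−j₂| ≤ J ≤ j₁+j₂, i.e. J ∈ [0, 6]; J = 8 is outside ✗ ⇒ coefficient is 0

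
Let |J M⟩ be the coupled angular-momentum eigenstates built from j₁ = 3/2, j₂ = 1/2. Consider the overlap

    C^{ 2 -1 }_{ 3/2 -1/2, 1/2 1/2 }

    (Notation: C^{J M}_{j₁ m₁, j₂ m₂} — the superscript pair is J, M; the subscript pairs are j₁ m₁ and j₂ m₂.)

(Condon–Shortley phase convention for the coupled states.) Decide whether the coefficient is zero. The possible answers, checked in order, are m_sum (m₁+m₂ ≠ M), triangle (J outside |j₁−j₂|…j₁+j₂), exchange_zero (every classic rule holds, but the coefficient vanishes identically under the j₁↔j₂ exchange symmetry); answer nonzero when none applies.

m_sum

m-sum: m₁+m₂ = -1/2+1/2 = 0, M = -1  ✗ ⇒ coefficient is 0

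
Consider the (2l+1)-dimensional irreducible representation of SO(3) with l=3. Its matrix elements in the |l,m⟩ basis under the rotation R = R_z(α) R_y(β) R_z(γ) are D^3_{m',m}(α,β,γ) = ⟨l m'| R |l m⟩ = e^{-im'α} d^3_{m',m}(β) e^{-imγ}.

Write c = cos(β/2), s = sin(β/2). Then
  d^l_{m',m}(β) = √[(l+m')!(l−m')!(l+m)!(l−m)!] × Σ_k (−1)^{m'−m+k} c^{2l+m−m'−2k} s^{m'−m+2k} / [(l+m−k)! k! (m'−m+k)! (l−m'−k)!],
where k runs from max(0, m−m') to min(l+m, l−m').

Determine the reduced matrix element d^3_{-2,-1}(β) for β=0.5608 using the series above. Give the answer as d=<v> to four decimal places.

d^3_{-2,-1}(β=0.5608) via the finite sum:
Half-angle: c=0.960945, s=0.276740. N=√(1·120·2·24)=75.894664
k∈{1,2} keeps every argument non-negative
  k=1: (−1)^0·75.8947/(24)·0.9609^5·0.2767^1 = +0.717074
  k=2: (−1)^1·75.8947/(12)·0.9609^3·0.2767^3 = -0.118944
d^3_{-2,-1}(0.5608) = +0.717074 -0.118944 = +0.598131

d=0.5981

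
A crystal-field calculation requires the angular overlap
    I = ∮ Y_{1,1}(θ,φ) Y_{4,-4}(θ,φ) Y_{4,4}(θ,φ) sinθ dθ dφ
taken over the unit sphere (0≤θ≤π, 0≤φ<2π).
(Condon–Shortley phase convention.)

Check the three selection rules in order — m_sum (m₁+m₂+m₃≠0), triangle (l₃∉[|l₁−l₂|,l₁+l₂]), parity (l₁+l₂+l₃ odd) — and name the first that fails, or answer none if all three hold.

m_sum

m₁+m₂+m₃ = 1 − 4 + 4 = 1  ✗
triangle: |1−4|=3 ≤ l₃=4 ≤ 1+4=5
parity: l₁+l₂+l₃ = 9 is odd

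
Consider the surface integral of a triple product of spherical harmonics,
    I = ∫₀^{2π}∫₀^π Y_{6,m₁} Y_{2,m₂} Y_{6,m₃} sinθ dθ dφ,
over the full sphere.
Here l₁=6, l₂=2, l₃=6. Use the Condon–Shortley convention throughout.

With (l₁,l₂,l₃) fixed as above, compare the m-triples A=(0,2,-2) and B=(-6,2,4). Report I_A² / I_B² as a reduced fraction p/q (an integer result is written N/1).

Same 6,2,6: normalisation and zero-m 3j drop out of the ratio.
A: Δ: 2! 10! 2! / 15! → 1/90090; sum: t=2:+1/69120 = 1/69120; 3j²(6 2 6; 0 2 -2) = Δ·Π!·Σ² = 4/143  (sign +1)
B: Δ: 2! 10! 2! / 15! → 1/90090; sum: t=2:+1/14515200 = 1/14515200; 3j²(6 2 6; -6 2 4) = Δ·Π!·Σ² = 2/455  (sign +1)
I_A²/I_B² = (4/143)/(2/455) = 70/11

70/11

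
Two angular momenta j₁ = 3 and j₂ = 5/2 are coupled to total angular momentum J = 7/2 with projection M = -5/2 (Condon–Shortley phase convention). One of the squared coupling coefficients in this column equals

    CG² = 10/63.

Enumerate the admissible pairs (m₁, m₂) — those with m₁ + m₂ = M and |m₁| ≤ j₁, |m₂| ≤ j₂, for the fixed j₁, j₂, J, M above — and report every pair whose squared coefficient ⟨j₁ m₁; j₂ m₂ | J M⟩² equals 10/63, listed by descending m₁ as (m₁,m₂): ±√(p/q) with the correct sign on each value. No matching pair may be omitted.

Admissible pairs with m₁+m₂ = M = -5/2: (-3,1/2), (-2,-1/2), (-1,-3/2), (0,-5/2)
  (m₁,m₂)=(0,-5/2): CG² = 8/21, CG = +√(8/21)
  (m₁,m₂)=(-1,-3/2): CG² = 10/63, CG = −√(10/63)   ← matches the target
  (m₁,m₂)=(-2,-1/2): CG² = 2/63, CG = −√(2/63)
  (m₁,m₂)=(-3,1/2): CG² = 3/7, CG = +√(3/7)
Pairs with CG² = 10/63: (-1,-3/2): −√(10/63)

(-1,-3/2): −√(10/63)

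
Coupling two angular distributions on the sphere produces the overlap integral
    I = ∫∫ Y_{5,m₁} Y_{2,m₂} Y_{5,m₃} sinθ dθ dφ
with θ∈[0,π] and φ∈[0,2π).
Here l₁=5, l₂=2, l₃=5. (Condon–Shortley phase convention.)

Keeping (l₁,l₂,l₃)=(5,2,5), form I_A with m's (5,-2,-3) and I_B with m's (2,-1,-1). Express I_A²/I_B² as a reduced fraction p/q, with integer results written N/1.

l's match ⇒ only the (l;m) 3-j factors differ between A and B.
A: triangle coeff Δ(5,2,5) = 1/38610; Σ_t [0,0]: t=0:+1/161280 = 1/161280; (3j)²=1/143 [(5 2 5; 5 -2 -3)], sign=+1
B: triangle coeff Δ(5,2,5) = 1/38610; Σ_t [0,1]: t=0:+1/1440 t=1:−1/2880 = 1/2880; (3j)²=7/715 [(5 2 5; 2 -1 -1)], sign=+1
I_A²/I_B² = (1/143)/(7/715) = 5/7

5/7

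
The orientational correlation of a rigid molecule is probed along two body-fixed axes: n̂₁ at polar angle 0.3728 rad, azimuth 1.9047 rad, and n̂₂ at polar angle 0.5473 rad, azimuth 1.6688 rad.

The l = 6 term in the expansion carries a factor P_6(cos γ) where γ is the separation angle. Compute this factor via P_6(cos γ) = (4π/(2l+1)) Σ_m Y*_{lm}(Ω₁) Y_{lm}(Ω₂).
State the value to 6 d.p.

Term-by-term m-sum for l=6 (normalisation 4π/13 = 0.966644):
  [-6]  conj(Y_{6,-6})(Ω₁) = +0.000473-0.001024i ; Y_{6,-6}(Ω₂) = -0.007982+0.005322i ; Δ = +0.000002+0.000011i
  [-5]  conj(Y_{6,-5})(Ω₁) = -0.009941-0.000985i ; Y_{6,-5}(Ω₂) = -0.025665-0.048115i ; Δ = +0.000208+0.000504i
  [-4]  conj(Y_{6,-4})(Ω₁) = +0.012496+0.052150i ; Y_{6,-4}(Ω₂) = +0.169764-0.070183i ; Δ = +0.005781+0.007976i
  [-3]  conj(Y_{6,-3})(Ω₁) = +0.161505-0.103311i ; Y_{6,-3}(Ω₂) = +0.114060+0.376701i ; Δ = +0.057339+0.049055i
  [-2]  conj(Y_{6,-2})(Ω₁) = -0.346479-0.273265i ; Y_{6,-2}(Ω₂) = -0.469019+0.093127i ; Δ = +0.187953+0.095900i
  [-1]  conj(Y_{6,-1})(Ω₁) = -0.174266+0.502363i ; Y_{6,-1}(Ω₂) = -0.012023-0.122286i ; Δ = +0.063527+0.015270i
  [+0]  conj(Y_{6,0})(Ω₁) = -0.011051-0.000000i ; Y_{6,0}(Ω₂) = -0.404425+0.000000i ; Δ = +0.004469+0.000000i
  [+1]  conj(Y_{6,1})(Ω₁) = +0.174266+0.502363i ; Y_{6,1}(Ω₂) = +0.012023-0.122286i ; Δ = +0.063527-0.015270i
  [+2]  conj(Y_{6,2})(Ω₁) = -0.346479+0.273265i ; Y_{6,2}(Ω₂) = -0.469019-0.093127i ; Δ = +0.187953-0.095900i
  [+3]  conj(Y_{6,3})(Ω₁) = -0.161505-0.103311i ; Y_{6,3}(Ω₂) = -0.114060+0.376701i ; Δ = +0.057339-0.049055i
  [+4]  conj(Y_{6,4})(Ω₁) = +0.012496-0.052150i ; Y_{6,4}(Ω₂) = +0.169764+0.070183i ; Δ = +0.005781-0.007976i
  [+5]  conj(Y_{6,5})(Ω₁) = +0.009941-0.000985i ; Y_{6,5}(Ω₂) = +0.025665-0.048115i ; Δ = +0.000208-0.000504i
  [+6]  conj(Y_{6,6})(Ω₁) = +0.000473+0.001024i ; Y_{6,6}(Ω₂) = -0.007982-0.005322i ; Δ = +0.000002-0.000011i
Σ over m = +0.634090-0.000000i; ×(4π/13) → +0.612939-0.000000i. Real part: 0.612939

0.612939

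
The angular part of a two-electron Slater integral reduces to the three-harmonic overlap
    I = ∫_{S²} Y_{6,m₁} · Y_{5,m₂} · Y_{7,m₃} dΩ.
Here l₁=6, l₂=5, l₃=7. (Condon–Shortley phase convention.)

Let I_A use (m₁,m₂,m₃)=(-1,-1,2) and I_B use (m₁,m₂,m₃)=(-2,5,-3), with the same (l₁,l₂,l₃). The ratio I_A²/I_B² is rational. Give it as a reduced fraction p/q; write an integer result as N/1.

4374/8575

Shared (l₁,l₂,l₃)=(6,5,7): N and (l;000)² cancel in I_A²/I_B².
A: Δ = 4!·8!·6!/19! = 1/174594420; Racah Σ t=0..4: t=0:+1/5806080 t=1:−1/311040 t=2:+1/138240 t=3:−1/414720 t=4:+1/12441600 = 1/537600; ⇒ 3j(6 5 7; -1 -1 2)² = 2916/323323, sgn -1
B: Δ = 4!·8!·6!/19! = 1/174594420; Racah Σ t=4..4: t=4:+1/9953280 = 1/9953280; ⇒ 3j(6 5 7; -2 5 -3)² = 2450/138567, sgn +1
I_A²/I_B² = (2916/323323)/(2450/138567) = 4374/8575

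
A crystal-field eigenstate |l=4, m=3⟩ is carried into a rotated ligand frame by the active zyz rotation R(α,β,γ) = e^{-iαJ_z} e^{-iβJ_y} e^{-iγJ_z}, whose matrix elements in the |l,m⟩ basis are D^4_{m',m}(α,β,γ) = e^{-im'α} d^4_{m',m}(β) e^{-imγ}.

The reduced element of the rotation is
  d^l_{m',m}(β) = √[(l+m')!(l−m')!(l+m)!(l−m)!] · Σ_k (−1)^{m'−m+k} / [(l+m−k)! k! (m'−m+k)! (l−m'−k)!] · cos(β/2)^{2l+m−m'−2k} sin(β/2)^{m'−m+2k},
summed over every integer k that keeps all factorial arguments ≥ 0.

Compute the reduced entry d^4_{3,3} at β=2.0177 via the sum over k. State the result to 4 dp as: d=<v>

d=-0.1082

d^4_{3,3}(β=2.0177) via the finite sum:
With c≡cos(β/2)=0.532834 and s≡sin(β/2)=0.846220, N=[5040·1·5040·1]^{1/2}=5040.000000
k∈{0,1} keeps every argument non-negative
  k=0: (−1)^0·5040.0000/(5040)·0.5328^8·0.8462^0 = +0.006497
  k=1: (−1)^1·5040.0000/(720)·0.5328^6·0.8462^2 = -0.114714
d^4_{3,3}(2.0177) = +0.006497 -0.114714 = -0.108217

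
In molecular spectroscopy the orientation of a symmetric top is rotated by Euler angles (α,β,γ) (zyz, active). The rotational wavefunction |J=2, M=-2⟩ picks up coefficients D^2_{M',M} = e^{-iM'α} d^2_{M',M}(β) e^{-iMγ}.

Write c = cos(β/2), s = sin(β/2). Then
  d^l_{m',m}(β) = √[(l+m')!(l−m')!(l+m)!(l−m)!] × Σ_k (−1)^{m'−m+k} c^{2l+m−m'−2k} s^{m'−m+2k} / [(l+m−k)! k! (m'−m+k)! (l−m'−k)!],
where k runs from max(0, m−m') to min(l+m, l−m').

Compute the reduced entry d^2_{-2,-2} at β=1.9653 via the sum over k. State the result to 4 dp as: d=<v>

d^2_{-2,-2}(β=1.9653) via the finite sum:
Half-angle: c=0.554820, s=0.831971. N=√(1·24·1·24)=24.000000
k: max(0,(-2)−(-2))=0 … min(2+(-2),2−(-2))=0
  k=0: (−1)^0·24.0000/(24)·0.5548^4·0.8320^0 = +0.094756
d^2_{-2,-2}(1.9653) = +0.094756

d=0.0948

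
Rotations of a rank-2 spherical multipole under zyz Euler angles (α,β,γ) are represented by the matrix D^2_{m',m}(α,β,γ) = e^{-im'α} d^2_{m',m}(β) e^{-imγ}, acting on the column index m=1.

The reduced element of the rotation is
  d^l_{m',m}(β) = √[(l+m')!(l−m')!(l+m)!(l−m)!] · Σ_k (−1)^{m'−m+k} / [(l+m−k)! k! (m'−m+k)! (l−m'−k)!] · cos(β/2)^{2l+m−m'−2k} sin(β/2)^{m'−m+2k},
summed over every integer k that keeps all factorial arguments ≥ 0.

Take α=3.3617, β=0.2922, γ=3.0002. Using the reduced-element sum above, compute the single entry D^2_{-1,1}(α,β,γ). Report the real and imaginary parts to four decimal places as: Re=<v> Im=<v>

Split into d^2_{-1,1}(β=0.2922) × two z-phases.
Half-angle: c=0.989346, s=0.145581. N=√(1·6·6·1)=6.000000
k: max(0,(1)−(-1))=2 … min(2+(1),2−(-1))=3
  k=2: (−1)^0·6.0000/(2)·0.9893^2·0.1456^2 = +0.062234
  k=3: (−1)^1·6.0000/(6)·0.9893^0·0.1456^4 = -0.000449
d^2_{-1,1}(0.2922) = +0.062234 -0.000449 = +0.061785
D = (-0.975874-0.218334i)·(+0.061785)·(-0.990021-0.140922i) = +0.057791+0.021852i

Re=0.0578 Im=0.0219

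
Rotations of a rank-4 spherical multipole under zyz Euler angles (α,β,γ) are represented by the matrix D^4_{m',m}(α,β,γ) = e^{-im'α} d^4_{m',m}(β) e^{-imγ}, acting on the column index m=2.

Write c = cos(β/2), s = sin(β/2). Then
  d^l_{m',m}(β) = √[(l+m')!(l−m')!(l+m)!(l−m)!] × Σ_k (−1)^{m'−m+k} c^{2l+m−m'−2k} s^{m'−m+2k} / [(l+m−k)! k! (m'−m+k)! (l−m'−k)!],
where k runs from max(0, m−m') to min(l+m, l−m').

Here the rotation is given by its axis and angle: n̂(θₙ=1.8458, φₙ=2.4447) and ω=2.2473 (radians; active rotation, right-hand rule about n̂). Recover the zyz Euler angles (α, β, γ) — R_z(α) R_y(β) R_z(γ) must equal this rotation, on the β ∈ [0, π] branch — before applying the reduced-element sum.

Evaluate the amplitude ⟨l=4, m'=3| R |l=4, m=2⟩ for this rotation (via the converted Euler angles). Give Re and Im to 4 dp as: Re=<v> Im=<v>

Re=-0.0260 Im=0.1962

Axis–angle → zyz. n̂ = (sinθₙcosφₙ, sinθₙsinφₙ, cosθₙ) = (-0.738026, +0.617720, -0.271550), ω = 2.2473.
R = I cosω + sinω [n̂]ₓ + (1−cosω) n̂n̂ᵀ gives
  R = [+0.259621, -0.529569, +0.807560; -0.953061, -0.005597, +0.302727; -0.155795, -0.848248, -0.506165]
β = atan2(√(R₁₃²+R₂₃²), R₃₃) = 2.101528; α = atan2(R₂₃, R₁₃) mod 2π = 0.358653; γ = atan2(R₃₂, −R₃₁) mod 2π = 4.894031
D^4_{3,2}(0.3587,2.1015,4.8940) = e^{-i·3·0.3587}·d^4_{3,2}(2.1015)·e^{-i·2·4.8940}. Compute d first:
Half-angle: c=0.496908, s=0.867803. N=√(5040·1·720·2)=2693.993318
k: max(0,(2)−(3))=0 … min(4+(2),4−(3))=1
  k=0: (−1)^1·2693.9933/(720)·0.4969^7·0.8678^1 = -0.024289
  k=1: (−1)^2·2693.9933/(240)·0.4969^5·0.8678^3 = +0.222244
d^4_{3,2}(2.1015) = -0.024289 +0.222244 = +0.197954
Attach z-rotation phases: D = e^{-i(3)(0.3587)}·(+0.197954)·e^{-i(2)(4.8940)} = -0.025966+0.196244i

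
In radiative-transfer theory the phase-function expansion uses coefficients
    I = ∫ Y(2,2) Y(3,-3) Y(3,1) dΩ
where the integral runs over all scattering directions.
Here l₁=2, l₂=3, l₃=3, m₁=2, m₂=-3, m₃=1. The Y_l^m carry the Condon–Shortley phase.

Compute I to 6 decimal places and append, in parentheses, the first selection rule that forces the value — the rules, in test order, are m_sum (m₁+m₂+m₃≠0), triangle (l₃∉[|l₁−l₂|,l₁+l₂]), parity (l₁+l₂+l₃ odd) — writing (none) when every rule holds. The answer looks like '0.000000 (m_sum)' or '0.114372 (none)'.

0.132981 (none)

Checks pass: Σm=0; 8 even; l₃=3∈[1,5].
(2·2+1)(2·3+1)(2·3+1) = 245
Δ: 2! 2! 4! / 9! → 1/3780
sum: t=0:+1/24 t=1:−1/4 t=2:+1/24 = -1/6
3j²(2 3 3; 0 0 0) = Δ·Π!·Σ² = 4/105  (sign +1)
sum: t=0:+1/96 = 1/96
3j²(2 3 3; 2 -3 1) = Δ·Π!·Σ² = 1/42  (sign +1)
combine: 4πI² = 245·4/105·1/42 = 2/9
take √, sign +1: I = 0.13298076
No selection rule forces the value: the integral is nonzero (none).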